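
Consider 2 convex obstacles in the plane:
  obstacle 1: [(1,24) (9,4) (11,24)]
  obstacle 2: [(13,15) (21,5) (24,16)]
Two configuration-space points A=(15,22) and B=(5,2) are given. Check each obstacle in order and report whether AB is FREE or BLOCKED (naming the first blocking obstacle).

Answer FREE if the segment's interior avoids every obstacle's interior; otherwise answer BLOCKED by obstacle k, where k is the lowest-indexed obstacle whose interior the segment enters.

BLOCKED by obstacle 1

Obstacle 1 [(1,24) (9,4) (11,24)]:
  edge (1,24)–(9,4): crosses AB
  edge (9,4)–(11,24): crosses AB
  edge (11,24)–(1,24): clear
  → BLOCKED
Obstacle 2 [(13,15) (21,5) (24,16)]:
  edge (13,15)–(21,5): clear
  edge (21,5)–(24,16): clear
  edge (24,16)–(13,15): clear
  midpoint (10,12) outside
  → clear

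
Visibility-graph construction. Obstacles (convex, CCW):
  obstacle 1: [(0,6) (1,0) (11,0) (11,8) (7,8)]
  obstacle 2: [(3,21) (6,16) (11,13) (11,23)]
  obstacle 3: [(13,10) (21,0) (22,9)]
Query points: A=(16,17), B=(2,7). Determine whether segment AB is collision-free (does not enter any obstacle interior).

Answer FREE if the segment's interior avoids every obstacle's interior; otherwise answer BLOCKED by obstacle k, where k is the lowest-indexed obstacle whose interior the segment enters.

BLOCKED by obstacle 2

Obstacle 1 [(0,6) (1,0) (11,0) (11,8) (7,8)]:
  edge (0,6)–(1,0): clear
  edge (1,0)–(11,0): clear
  edge (11,0)–(11,8): clear
  edge (11,8)–(7,8): clear
  edge (7,8)–(0,6): clear
  midpoint (9,12) outside
  → clear
Obstacle 2 [(3,21) (6,16) (11,13) (11,23)]:
  edge (3,21)–(6,16): clear
  edge (6,16)–(11,13): crosses AB
  edge (11,13)–(11,23): crosses AB
  edge (11,23)–(3,21): clear
  → BLOCKED
Obstacle 3 [(13,10) (21,0) (22,9)]:
  edge (13,10)–(21,0): clear
  edge (21,0)–(22,9): clear
  edge (22,9)–(13,10): clear
  midpoint (9,12) outside
  → clear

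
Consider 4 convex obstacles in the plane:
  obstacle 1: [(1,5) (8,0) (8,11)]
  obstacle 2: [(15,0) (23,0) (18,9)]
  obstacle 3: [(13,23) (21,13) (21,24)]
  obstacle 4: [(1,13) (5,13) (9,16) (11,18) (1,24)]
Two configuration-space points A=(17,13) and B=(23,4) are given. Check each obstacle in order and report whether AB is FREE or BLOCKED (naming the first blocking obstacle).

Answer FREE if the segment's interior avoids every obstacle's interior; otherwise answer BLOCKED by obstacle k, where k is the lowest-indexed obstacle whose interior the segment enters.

Obstacle 1 [(1,5) (8,0) (8,11)]:
  edge (1,5)–(8,0): clear
  edge (8,0)–(8,11): clear
  edge (8,11)–(1,5): clear
  midpoint (20,17/2) outside
  → clear
Obstacle 2 [(15,0) (23,0) (18,9)]:
  edge (15,0)–(23,0): clear
  edge (23,0)–(18,9): clear
  edge (18,9)–(15,0): clear
  midpoint (20,17/2) outside
  → clear
Obstacle 3 [(13,23) (21,13) (21,24)]:
  edge (13,23)–(21,13): clear
  edge (21,13)–(21,24): clear
  edge (21,24)–(13,23): clear
  midpoint (20,17/2) outside
  → clear
Obstacle 4 [(1,13) (5,13) (9,16) (11,18) (1,24)]:
  edge (1,13)–(5,13): clear
  edge (5,13)–(9,16): clear
  edge (9,16)–(11,18): clear
  edge (11,18)–(1,24): clear
  edge (1,24)–(1,13): clear
  midpoint (20,17/2) outside
  → clear

FREE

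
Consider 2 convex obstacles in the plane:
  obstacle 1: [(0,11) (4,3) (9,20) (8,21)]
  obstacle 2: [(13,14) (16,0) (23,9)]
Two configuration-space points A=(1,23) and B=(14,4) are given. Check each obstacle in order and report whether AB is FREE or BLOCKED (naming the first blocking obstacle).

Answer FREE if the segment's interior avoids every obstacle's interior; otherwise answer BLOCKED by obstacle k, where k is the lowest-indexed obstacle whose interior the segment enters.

Obstacle 1 [(0,11) (4,3) (9,20) (8,21)]:
  edge (0,11)–(4,3): clear
  edge (4,3)–(9,20): crosses AB
  edge (9,20)–(8,21): clear
  edge (8,21)–(0,11): crosses AB
  → BLOCKED
Obstacle 2 [(13,14) (16,0) (23,9)]:
  edge (13,14)–(16,0): clear
  edge (16,0)–(23,9): clear
  edge (23,9)–(13,14): clear
  midpoint (15/2,27/2) outside
  → clear

BLOCKED by obstacle 1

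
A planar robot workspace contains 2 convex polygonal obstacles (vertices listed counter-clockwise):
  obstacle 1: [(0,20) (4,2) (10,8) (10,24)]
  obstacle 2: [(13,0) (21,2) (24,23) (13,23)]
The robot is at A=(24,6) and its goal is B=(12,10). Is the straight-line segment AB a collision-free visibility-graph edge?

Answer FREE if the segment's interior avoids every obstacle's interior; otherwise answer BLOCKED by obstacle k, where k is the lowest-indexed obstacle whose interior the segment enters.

Obstacle 1 [(0,20) (4,2) (10,8) (10,24)]:
  edge (0,20)–(4,2): clear
  edge (4,2)–(10,8): clear
  edge (10,8)–(10,24): clear
  edge (10,24)–(0,20): clear
  midpoint (18,8) outside
  → clear
Obstacle 2 [(13,0) (21,2) (24,23) (13,23)]:
  edge (13,0)–(21,2): clear
  edge (21,2)–(24,23): crosses AB
  edge (24,23)–(13,23): clear
  edge (13,23)–(13,0): crosses AB
  → BLOCKED

BLOCKED by obstacle 2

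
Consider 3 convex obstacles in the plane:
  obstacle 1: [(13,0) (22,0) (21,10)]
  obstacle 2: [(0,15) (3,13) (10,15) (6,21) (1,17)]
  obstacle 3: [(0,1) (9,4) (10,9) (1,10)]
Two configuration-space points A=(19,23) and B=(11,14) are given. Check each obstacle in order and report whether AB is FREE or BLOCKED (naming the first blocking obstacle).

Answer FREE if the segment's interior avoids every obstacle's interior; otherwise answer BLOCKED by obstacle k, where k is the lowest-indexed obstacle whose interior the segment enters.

Obstacle 1 [(13,0) (22,0) (21,10)]:
  edge (13,0)–(22,0): clear
  edge (22,0)–(21,10): clear
  edge (21,10)–(13,0): clear
  midpoint (15,37/2) outside
  → clear
Obstacle 2 [(0,15) (3,13) (10,15) (6,21) (1,17)]:
  edge (0,15)–(3,13): clear
  edge (3,13)–(10,15): clear
  edge (10,15)–(6,21): clear
  edge (6,21)–(1,17): clear
  edge (1,17)–(0,15): clear
  midpoint (15,37/2) outside
  → clear
Obstacle 3 [(0,1) (9,4) (10,9) (1,10)]:
  edge (0,1)–(9,4): clear
  edge (9,4)–(10,9): clear
  edge (10,9)–(1,10): clear
  edge (1,10)–(0,1): clear
  midpoint (15,37/2) outside
  → clear

FREE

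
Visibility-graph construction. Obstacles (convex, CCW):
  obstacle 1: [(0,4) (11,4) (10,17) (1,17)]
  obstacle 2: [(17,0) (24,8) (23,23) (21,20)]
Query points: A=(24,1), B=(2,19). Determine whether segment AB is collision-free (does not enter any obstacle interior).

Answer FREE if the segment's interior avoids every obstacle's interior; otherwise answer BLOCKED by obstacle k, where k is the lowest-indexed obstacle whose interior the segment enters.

BLOCKED by obstacle 1

Obstacle 1 [(0,4) (11,4) (10,17) (1,17)]:
  edge (0,4)–(11,4): clear
  edge (11,4)–(10,17): crosses AB
  edge (10,17)–(1,17): crosses AB
  edge (1,17)–(0,4): clear
  → BLOCKED
Obstacle 2 [(17,0) (24,8) (23,23) (21,20)]:
  edge (17,0)–(24,8): crosses AB
  edge (24,8)–(23,23): clear
  edge (23,23)–(21,20): clear
  edge (21,20)–(17,0): crosses AB
  → BLOCKED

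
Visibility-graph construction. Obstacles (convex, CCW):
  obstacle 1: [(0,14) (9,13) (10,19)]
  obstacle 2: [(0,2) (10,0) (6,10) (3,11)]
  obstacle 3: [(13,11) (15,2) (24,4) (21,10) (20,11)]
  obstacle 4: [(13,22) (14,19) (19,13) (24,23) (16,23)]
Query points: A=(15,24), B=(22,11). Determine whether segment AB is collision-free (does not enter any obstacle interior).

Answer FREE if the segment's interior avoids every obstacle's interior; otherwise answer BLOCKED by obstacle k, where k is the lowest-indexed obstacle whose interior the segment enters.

BLOCKED by obstacle 4

Obstacle 1 [(0,14) (9,13) (10,19)]:
  edge (0,14)–(9,13): clear
  edge (9,13)–(10,19): clear
  edge (10,19)–(0,14): clear
  midpoint (37/2,35/2) outside
  → clear
Obstacle 2 [(0,2) (10,0) (6,10) (3,11)]:
  edge (0,2)–(10,0): clear
  edge (10,0)–(6,10): clear
  edge (6,10)–(3,11): clear
  edge (3,11)–(0,2): clear
  midpoint (37/2,35/2) outside
  → clear
Obstacle 3 [(13,11) (15,2) (24,4) (21,10) (20,11)]:
  edge (13,11)–(15,2): clear
  edge (15,2)–(24,4): clear
  edge (24,4)–(21,10): clear
  edge (21,10)–(20,11): clear
  edge (20,11)–(13,11): clear
  midpoint (37/2,35/2) outside
  → clear
Obstacle 4 [(13,22) (14,19) (19,13) (24,23) (16,23)]:
  edge (13,22)–(14,19): clear
  edge (14,19)–(19,13): clear
  edge (19,13)–(24,23): crosses AB
  edge (24,23)–(16,23): clear
  edge (16,23)–(13,22): crosses AB
  → BLOCKED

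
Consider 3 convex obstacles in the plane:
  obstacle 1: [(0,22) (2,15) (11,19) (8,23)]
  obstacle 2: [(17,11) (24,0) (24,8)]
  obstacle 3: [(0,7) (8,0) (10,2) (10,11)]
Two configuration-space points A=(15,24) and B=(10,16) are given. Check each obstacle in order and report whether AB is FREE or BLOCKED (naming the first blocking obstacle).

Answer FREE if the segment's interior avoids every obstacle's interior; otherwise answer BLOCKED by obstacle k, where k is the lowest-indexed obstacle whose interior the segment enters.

Obstacle 1 [(0,22) (2,15) (11,19) (8,23)]:
  edge (0,22)–(2,15): clear
  edge (2,15)–(11,19): clear
  edge (11,19)–(8,23): clear
  edge (8,23)–(0,22): clear
  midpoint (25/2,20) outside
  → clear
Obstacle 2 [(17,11) (24,0) (24,8)]:
  edge (17,11)–(24,0): clear
  edge (24,0)–(24,8): clear
  edge (24,8)–(17,11): clear
  midpoint (25/2,20) outside
  → clear
Obstacle 3 [(0,7) (8,0) (10,2) (10,11)]:
  edge (0,7)–(8,0): clear
  edge (8,0)–(10,2): clear
  edge (10,2)–(10,11): clear
  edge (10,11)–(0,7): clear
  midpoint (25/2,20) outside
  → clear

FREE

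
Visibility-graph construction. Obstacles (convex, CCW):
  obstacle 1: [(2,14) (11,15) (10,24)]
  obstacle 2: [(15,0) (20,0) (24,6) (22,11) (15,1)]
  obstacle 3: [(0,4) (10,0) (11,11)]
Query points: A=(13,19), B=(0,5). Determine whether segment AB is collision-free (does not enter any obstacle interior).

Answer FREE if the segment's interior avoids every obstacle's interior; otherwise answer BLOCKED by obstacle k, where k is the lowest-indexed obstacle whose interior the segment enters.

BLOCKED by obstacle 1

Obstacle 1 [(2,14) (11,15) (10,24)]:
  edge (2,14)–(11,15): crosses AB
  edge (11,15)–(10,24): crosses AB
  edge (10,24)–(2,14): clear
  → BLOCKED
Obstacle 2 [(15,0) (20,0) (24,6) (22,11) (15,1)]:
  edge (15,0)–(20,0): clear
  edge (20,0)–(24,6): clear
  edge (24,6)–(22,11): clear
  edge (22,11)–(15,1): clear
  edge (15,1)–(15,0): clear
  midpoint (13/2,12) outside
  → clear
Obstacle 3 [(0,4) (10,0) (11,11)]:
  edge (0,4)–(10,0): clear
  edge (10,0)–(11,11): clear
  edge (11,11)–(0,4): clear
  midpoint (13/2,12) outside
  → clear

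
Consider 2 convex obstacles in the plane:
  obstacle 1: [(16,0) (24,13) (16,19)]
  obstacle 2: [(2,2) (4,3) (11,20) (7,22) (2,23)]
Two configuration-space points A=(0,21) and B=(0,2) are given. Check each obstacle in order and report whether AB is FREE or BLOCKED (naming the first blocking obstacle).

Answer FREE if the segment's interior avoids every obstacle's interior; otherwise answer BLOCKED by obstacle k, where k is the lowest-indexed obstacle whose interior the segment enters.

Obstacle 1 [(16,0) (24,13) (16,19)]:
  edge (16,0)–(24,13): clear
  edge (24,13)–(16,19): clear
  edge (16,19)–(16,0): clear
  midpoint (0,23/2) outside
  → clear
Obstacle 2 [(2,2) (4,3) (11,20) (7,22) (2,23)]:
  edge (2,2)–(4,3): clear
  edge (4,3)–(11,20): clear
  edge (11,20)–(7,22): clear
  edge (7,22)–(2,23): clear
  edge (2,23)–(2,2): clear
  midpoint (0,23/2) outside
  → clear

FREE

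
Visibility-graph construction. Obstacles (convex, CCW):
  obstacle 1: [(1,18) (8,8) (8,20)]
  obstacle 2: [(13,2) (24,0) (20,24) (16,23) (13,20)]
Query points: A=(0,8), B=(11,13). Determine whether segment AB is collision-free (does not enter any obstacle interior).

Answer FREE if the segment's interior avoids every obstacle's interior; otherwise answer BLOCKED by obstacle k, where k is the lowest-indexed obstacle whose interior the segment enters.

BLOCKED by obstacle 1

Obstacle 1 [(1,18) (8,8) (8,20)]:
  edge (1,18)–(8,8): crosses AB
  edge (8,8)–(8,20): crosses AB
  edge (8,20)–(1,18): clear
  → BLOCKED
Obstacle 2 [(13,2) (24,0) (20,24) (16,23) (13,20)]:
  edge (13,2)–(24,0): clear
  edge (24,0)–(20,24): clear
  edge (20,24)–(16,23): clear
  edge (16,23)–(13,20): clear
  edge (13,20)–(13,2): clear
  midpoint (11/2,21/2) outside
  → clear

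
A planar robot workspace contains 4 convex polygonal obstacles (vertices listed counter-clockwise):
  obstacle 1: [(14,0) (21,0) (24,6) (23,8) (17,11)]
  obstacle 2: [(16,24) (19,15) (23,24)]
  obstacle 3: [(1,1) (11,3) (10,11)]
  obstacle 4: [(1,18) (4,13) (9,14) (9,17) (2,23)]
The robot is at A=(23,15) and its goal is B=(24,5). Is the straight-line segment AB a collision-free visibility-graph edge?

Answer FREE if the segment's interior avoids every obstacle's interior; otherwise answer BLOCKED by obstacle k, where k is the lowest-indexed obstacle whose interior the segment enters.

Obstacle 1 [(14,0) (21,0) (24,6) (23,8) (17,11)]:
  edge (14,0)–(21,0): clear
  edge (21,0)–(24,6): crosses AB
  edge (24,6)–(23,8): crosses AB
  edge (23,8)–(17,11): clear
  edge (17,11)–(14,0): clear
  → BLOCKED
Obstacle 2 [(16,24) (19,15) (23,24)]:
  edge (16,24)–(19,15): clear
  edge (19,15)–(23,24): clear
  edge (23,24)–(16,24): clear
  midpoint (47/2,10) outside
  → clear
Obstacle 3 [(1,1) (11,3) (10,11)]:
  edge (1,1)–(11,3): clear
  edge (11,3)–(10,11): clear
  edge (10,11)–(1,1): clear
  midpoint (47/2,10) outside
  → clear
Obstacle 4 [(1,18) (4,13) (9,14) (9,17) (2,23)]:
  edge (1,18)–(4,13): clear
  edge (4,13)–(9,14): clear
  edge (9,14)–(9,17): clear
  edge (9,17)–(2,23): clear
  edge (2,23)–(1,18): clear
  midpoint (47/2,10) outside
  → clear

BLOCKED by obstacle 1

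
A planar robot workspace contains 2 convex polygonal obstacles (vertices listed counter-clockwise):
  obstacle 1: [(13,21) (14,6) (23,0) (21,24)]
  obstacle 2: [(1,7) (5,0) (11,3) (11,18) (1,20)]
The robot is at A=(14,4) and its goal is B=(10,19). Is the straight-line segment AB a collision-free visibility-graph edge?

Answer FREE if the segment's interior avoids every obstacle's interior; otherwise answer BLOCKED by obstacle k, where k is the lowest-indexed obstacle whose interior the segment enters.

Obstacle 1 [(13,21) (14,6) (23,0) (21,24)]:
  edge (13,21)–(14,6): clear
  edge (14,6)–(23,0): clear
  edge (23,0)–(21,24): clear
  edge (21,24)–(13,21): clear
  midpoint (12,23/2) outside
  → clear
Obstacle 2 [(1,7) (5,0) (11,3) (11,18) (1,20)]:
  edge (1,7)–(5,0): clear
  edge (5,0)–(11,3): clear
  edge (11,3)–(11,18): crosses AB
  edge (11,18)–(1,20): crosses AB
  edge (1,20)–(1,7): clear
  → BLOCKED

BLOCKED by obstacle 2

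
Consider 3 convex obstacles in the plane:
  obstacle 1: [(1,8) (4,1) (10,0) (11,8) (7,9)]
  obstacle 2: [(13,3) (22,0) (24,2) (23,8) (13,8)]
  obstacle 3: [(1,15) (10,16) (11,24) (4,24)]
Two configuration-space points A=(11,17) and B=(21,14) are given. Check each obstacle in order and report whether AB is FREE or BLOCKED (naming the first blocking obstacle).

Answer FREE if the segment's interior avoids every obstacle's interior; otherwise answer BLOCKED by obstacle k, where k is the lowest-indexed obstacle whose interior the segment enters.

FREE

Obstacle 1 [(1,8) (4,1) (10,0) (11,8) (7,9)]:
  edge (1,8)–(4,1): clear
  edge (4,1)–(10,0): clear
  edge (10,0)–(11,8): clear
  edge (11,8)–(7,9): clear
  edge (7,9)–(1,8): clear
  midpoint (16,31/2) outside
  → clear
Obstacle 2 [(13,3) (22,0) (24,2) (23,8) (13,8)]:
  edge (13,3)–(22,0): clear
  edge (22,0)–(24,2): clear
  edge (24,2)–(23,8): clear
  edge (23,8)–(13,8): clear
  edge (13,8)–(13,3): clear
  midpoint (16,31/2) outside
  → clear
Obstacle 3 [(1,15) (10,16) (11,24) (4,24)]:
  edge (1,15)–(10,16): clear
  edge (10,16)–(11,24): clear
  edge (11,24)–(4,24): clear
  edge (4,24)–(1,15): clear
  midpoint (16,31/2) outside
  → clear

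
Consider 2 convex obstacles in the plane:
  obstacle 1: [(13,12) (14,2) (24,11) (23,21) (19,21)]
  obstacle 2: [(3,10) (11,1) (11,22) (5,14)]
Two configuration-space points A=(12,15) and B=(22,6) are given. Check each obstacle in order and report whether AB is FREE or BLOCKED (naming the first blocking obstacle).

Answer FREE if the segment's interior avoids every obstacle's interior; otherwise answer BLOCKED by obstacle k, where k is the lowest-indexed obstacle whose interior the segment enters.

BLOCKED by obstacle 1

Obstacle 1 [(13,12) (14,2) (24,11) (23,21) (19,21)]:
  edge (13,12)–(14,2): clear
  edge (14,2)–(24,11): crosses AB
  edge (24,11)–(23,21): clear
  edge (23,21)–(19,21): clear
  edge (19,21)–(13,12): crosses AB
  → BLOCKED
Obstacle 2 [(3,10) (11,1) (11,22) (5,14)]:
  edge (3,10)–(11,1): clear
  edge (11,1)–(11,22): clear
  edge (11,22)–(5,14): clear
  edge (5,14)–(3,10): clear
  midpoint (17,21/2) outside
  → clear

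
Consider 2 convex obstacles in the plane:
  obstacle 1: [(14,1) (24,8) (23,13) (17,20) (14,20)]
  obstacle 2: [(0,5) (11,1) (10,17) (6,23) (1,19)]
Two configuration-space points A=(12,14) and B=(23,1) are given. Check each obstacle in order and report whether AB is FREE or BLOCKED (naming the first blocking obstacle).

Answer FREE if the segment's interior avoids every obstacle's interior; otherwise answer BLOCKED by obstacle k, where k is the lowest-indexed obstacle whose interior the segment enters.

BLOCKED by obstacle 1

Obstacle 1 [(14,1) (24,8) (23,13) (17,20) (14,20)]:
  edge (14,1)–(24,8): crosses AB
  edge (24,8)–(23,13): clear
  edge (23,13)–(17,20): clear
  edge (17,20)–(14,20): clear
  edge (14,20)–(14,1): crosses AB
  → BLOCKED
Obstacle 2 [(0,5) (11,1) (10,17) (6,23) (1,19)]:
  edge (0,5)–(11,1): clear
  edge (11,1)–(10,17): clear
  edge (10,17)–(6,23): clear
  edge (6,23)–(1,19): clear
  edge (1,19)–(0,5): clear
  midpoint (35/2,15/2) outside
  → clear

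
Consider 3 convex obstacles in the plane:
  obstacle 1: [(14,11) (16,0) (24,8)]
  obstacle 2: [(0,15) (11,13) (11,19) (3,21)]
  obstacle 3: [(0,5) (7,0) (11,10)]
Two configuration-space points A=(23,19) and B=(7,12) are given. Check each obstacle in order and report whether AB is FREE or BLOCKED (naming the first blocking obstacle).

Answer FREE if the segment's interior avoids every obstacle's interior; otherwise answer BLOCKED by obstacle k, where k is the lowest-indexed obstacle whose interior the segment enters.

BLOCKED by obstacle 2

Obstacle 1 [(14,11) (16,0) (24,8)]:
  edge (14,11)–(16,0): clear
  edge (16,0)–(24,8): clear
  edge (24,8)–(14,11): clear
  midpoint (15,31/2) outside
  → clear
Obstacle 2 [(0,15) (11,13) (11,19) (3,21)]:
  edge (0,15)–(11,13): crosses AB
  edge (11,13)–(11,19): crosses AB
  edge (11,19)–(3,21): clear
  edge (3,21)–(0,15): clear
  → BLOCKED
Obstacle 3 [(0,5) (7,0) (11,10)]:
  edge (0,5)–(7,0): clear
  edge (7,0)–(11,10): clear
  edge (11,10)–(0,5): clear
  midpoint (15,31/2) outside
  → clear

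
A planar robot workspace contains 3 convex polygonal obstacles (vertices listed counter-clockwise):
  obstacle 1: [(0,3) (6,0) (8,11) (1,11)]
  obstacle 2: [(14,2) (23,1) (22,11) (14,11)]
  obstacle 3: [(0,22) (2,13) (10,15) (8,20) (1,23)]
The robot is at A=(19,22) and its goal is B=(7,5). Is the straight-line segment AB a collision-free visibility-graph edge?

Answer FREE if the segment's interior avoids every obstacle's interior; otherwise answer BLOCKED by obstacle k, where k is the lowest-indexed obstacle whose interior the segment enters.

FREE

Obstacle 1 [(0,3) (6,0) (8,11) (1,11)]:
  edge (0,3)–(6,0): clear
  edge (6,0)–(8,11): clear
  edge (8,11)–(1,11): clear
  edge (1,11)–(0,3): clear
  midpoint (13,27/2) outside
  → clear
Obstacle 2 [(14,2) (23,1) (22,11) (14,11)]:
  edge (14,2)–(23,1): clear
  edge (23,1)–(22,11): clear
  edge (22,11)–(14,11): clear
  edge (14,11)–(14,2): clear
  midpoint (13,27/2) outside
  → clear
Obstacle 3 [(0,22) (2,13) (10,15) (8,20) (1,23)]:
  edge (0,22)–(2,13): clear
  edge (2,13)–(10,15): clear
  edge (10,15)–(8,20): clear
  edge (8,20)–(1,23): clear
  edge (1,23)–(0,22): clear
  midpoint (13,27/2) outside
  → clear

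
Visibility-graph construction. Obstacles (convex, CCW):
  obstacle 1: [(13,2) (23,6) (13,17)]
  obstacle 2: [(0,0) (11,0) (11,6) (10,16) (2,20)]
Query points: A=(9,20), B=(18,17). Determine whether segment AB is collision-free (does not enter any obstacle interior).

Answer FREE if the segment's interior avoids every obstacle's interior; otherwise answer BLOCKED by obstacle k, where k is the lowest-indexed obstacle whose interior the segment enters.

FREE

Obstacle 1 [(13,2) (23,6) (13,17)]:
  edge (13,2)–(23,6): clear
  edge (23,6)–(13,17): clear
  edge (13,17)–(13,2): clear
  midpoint (27/2,37/2) outside
  → clear
Obstacle 2 [(0,0) (11,0) (11,6) (10,16) (2,20)]:
  edge (0,0)–(11,0): clear
  edge (11,0)–(11,6): clear
  edge (11,6)–(10,16): clear
  edge (10,16)–(2,20): clear
  edge (2,20)–(0,0): clear
  midpoint (27/2,37/2) outside
  → clear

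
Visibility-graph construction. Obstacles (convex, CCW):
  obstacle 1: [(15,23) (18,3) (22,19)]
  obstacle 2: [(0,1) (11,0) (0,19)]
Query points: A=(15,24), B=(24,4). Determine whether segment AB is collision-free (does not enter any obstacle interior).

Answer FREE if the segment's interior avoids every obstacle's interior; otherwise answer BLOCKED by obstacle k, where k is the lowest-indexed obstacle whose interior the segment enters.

Obstacle 1 [(15,23) (18,3) (22,19)]:
  edge (15,23)–(18,3): clear
  edge (18,3)–(22,19): crosses AB
  edge (22,19)–(15,23): crosses AB
  → BLOCKED
Obstacle 2 [(0,1) (11,0) (0,19)]:
  edge (0,1)–(11,0): clear
  edge (11,0)–(0,19): clear
  edge (0,19)–(0,1): clear
  midpoint (39/2,14) outside
  → clear

BLOCKED by obstacle 1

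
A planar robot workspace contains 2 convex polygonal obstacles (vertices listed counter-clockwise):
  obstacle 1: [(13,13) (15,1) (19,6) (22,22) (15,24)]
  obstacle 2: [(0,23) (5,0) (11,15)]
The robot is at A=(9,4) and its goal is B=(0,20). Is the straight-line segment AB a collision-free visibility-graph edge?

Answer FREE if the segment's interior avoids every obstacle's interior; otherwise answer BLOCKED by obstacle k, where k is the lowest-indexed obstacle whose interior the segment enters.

Obstacle 1 [(13,13) (15,1) (19,6) (22,22) (15,24)]:
  edge (13,13)–(15,1): clear
  edge (15,1)–(19,6): clear
  edge (19,6)–(22,22): clear
  edge (22,22)–(15,24): clear
  edge (15,24)–(13,13): clear
  midpoint (9/2,12) outside
  → clear
Obstacle 2 [(0,23) (5,0) (11,15)]:
  edge (0,23)–(5,0): crosses AB
  edge (5,0)–(11,15): crosses AB
  edge (11,15)–(0,23): clear
  → BLOCKED

BLOCKED by obstacle 2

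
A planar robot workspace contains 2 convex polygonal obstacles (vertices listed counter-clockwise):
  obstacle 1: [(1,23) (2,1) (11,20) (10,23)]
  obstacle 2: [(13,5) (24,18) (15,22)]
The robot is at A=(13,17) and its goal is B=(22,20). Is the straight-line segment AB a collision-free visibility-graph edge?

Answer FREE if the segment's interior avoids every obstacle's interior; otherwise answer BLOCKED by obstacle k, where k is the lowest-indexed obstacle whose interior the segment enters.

BLOCKED by obstacle 2

Obstacle 1 [(1,23) (2,1) (11,20) (10,23)]:
  edge (1,23)–(2,1): clear
  edge (2,1)–(11,20): clear
  edge (11,20)–(10,23): clear
  edge (10,23)–(1,23): clear
  midpoint (35/2,37/2) outside
  → clear
Obstacle 2 [(13,5) (24,18) (15,22)]:
  edge (13,5)–(24,18): clear
  edge (24,18)–(15,22): crosses AB
  edge (15,22)–(13,5): crosses AB
  → BLOCKED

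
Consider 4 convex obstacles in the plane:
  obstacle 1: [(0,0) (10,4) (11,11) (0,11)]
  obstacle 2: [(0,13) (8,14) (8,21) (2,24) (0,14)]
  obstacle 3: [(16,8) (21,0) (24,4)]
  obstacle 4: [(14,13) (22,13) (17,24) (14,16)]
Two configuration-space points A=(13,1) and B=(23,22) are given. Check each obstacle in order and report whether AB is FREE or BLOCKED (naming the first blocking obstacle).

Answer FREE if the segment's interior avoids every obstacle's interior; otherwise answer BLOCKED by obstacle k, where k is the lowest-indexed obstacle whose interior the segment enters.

BLOCKED by obstacle 3

Obstacle 1 [(0,0) (10,4) (11,11) (0,11)]:
  edge (0,0)–(10,4): clear
  edge (10,4)–(11,11): clear
  edge (11,11)–(0,11): clear
  edge (0,11)–(0,0): clear
  midpoint (18,23/2) outside
  → clear
Obstacle 2 [(0,13) (8,14) (8,21) (2,24) (0,14)]:
  edge (0,13)–(8,14): clear
  edge (8,14)–(8,21): clear
  edge (8,21)–(2,24): clear
  edge (2,24)–(0,14): clear
  edge (0,14)–(0,13): clear
  midpoint (18,23/2) outside
  → clear
Obstacle 3 [(16,8) (21,0) (24,4)]:
  edge (16,8)–(21,0): crosses AB
  edge (21,0)–(24,4): clear
  edge (24,4)–(16,8): crosses AB
  → BLOCKED
Obstacle 4 [(14,13) (22,13) (17,24) (14,16)]:
  edge (14,13)–(22,13): crosses AB
  edge (22,13)–(17,24): crosses AB
  edge (17,24)–(14,16): clear
  edge (14,16)–(14,13): clear
  → BLOCKED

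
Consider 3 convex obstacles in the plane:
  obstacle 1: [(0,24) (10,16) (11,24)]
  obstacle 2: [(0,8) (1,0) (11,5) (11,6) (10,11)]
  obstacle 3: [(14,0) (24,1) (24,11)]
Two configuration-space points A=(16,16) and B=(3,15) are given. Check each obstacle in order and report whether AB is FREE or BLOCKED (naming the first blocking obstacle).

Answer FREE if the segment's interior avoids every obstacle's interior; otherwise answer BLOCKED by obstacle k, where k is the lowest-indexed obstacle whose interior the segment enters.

FREE

Obstacle 1 [(0,24) (10,16) (11,24)]:
  edge (0,24)–(10,16): clear
  edge (10,16)–(11,24): clear
  edge (11,24)–(0,24): clear
  midpoint (19/2,31/2) outside
  → clear
Obstacle 2 [(0,8) (1,0) (11,5) (11,6) (10,11)]:
  edge (0,8)–(1,0): clear
  edge (1,0)–(11,5): clear
  edge (11,5)–(11,6): clear
  edge (11,6)–(10,11): clear
  edge (10,11)–(0,8): clear
  midpoint (19/2,31/2) outside
  → clear
Obstacle 3 [(14,0) (24,1) (24,11)]:
  edge (14,0)–(24,1): clear
  edge (24,1)–(24,11): clear
  edge (24,11)–(14,0): clear
  midpoint (19/2,31/2) outside
  → clear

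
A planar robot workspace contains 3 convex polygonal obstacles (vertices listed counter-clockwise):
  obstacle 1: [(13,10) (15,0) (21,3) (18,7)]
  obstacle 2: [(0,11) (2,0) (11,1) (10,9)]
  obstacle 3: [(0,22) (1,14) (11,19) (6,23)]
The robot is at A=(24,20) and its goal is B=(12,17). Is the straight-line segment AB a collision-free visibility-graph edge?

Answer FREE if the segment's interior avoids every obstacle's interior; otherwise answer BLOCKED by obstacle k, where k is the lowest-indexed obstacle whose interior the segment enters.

FREE

Obstacle 1 [(13,10) (15,0) (21,3) (18,7)]:
  edge (13,10)–(15,0): clear
  edge (15,0)–(21,3): clear
  edge (21,3)–(18,7): clear
  edge (18,7)–(13,10): clear
  midpoint (18,37/2) outside
  → clear
Obstacle 2 [(0,11) (2,0) (11,1) (10,9)]:
  edge (0,11)–(2,0): clear
  edge (2,0)–(11,1): clear
  edge (11,1)–(10,9): clear
  edge (10,9)–(0,11): clear
  midpoint (18,37/2) outside
  → clear
Obstacle 3 [(0,22) (1,14) (11,19) (6,23)]:
  edge (0,22)–(1,14): clear
  edge (1,14)–(11,19): clear
  edge (11,19)–(6,23): clear
  edge (6,23)–(0,22): clear
  midpoint (18,37/2) outside
  → clear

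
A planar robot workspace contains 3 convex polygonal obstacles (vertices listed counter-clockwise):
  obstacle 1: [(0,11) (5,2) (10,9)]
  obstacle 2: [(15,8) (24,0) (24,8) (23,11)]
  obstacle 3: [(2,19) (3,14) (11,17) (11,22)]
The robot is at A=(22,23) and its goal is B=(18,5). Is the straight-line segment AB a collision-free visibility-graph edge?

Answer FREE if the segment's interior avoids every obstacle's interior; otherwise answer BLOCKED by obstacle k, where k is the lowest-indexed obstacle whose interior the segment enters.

Obstacle 1 [(0,11) (5,2) (10,9)]:
  edge (0,11)–(5,2): clear
  edge (5,2)–(10,9): clear
  edge (10,9)–(0,11): clear
  midpoint (20,14) outside
  → clear
Obstacle 2 [(15,8) (24,0) (24,8) (23,11)]:
  edge (15,8)–(24,0): crosses AB
  edge (24,0)–(24,8): clear
  edge (24,8)–(23,11): clear
  edge (23,11)–(15,8): crosses AB
  → BLOCKED
Obstacle 3 [(2,19) (3,14) (11,17) (11,22)]:
  edge (2,19)–(3,14): clear
  edge (3,14)–(11,17): clear
  edge (11,17)–(11,22): clear
  edge (11,22)–(2,19): clear
  midpoint (20,14) outside
  → clear

BLOCKED by obstacle 2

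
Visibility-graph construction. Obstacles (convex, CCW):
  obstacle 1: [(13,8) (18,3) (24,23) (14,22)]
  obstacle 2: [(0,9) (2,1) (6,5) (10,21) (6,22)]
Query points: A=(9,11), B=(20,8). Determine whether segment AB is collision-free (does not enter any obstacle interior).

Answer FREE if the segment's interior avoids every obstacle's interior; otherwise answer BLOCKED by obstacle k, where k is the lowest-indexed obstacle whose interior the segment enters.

Obstacle 1 [(13,8) (18,3) (24,23) (14,22)]:
  edge (13,8)–(18,3): clear
  edge (18,3)–(24,23): crosses AB
  edge (24,23)–(14,22): clear
  edge (14,22)–(13,8): crosses AB
  → BLOCKED
Obstacle 2 [(0,9) (2,1) (6,5) (10,21) (6,22)]:
  edge (0,9)–(2,1): clear
  edge (2,1)–(6,5): clear
  edge (6,5)–(10,21): clear
  edge (10,21)–(6,22): clear
  edge (6,22)–(0,9): clear
  midpoint (29/2,19/2) outside
  → clear

BLOCKED by obstacle 1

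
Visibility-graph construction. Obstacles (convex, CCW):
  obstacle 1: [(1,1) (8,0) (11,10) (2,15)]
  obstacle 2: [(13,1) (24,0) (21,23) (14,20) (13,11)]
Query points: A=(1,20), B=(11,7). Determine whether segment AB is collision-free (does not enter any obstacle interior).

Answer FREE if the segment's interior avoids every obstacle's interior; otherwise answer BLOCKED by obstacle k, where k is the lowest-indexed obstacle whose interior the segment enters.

BLOCKED by obstacle 1

Obstacle 1 [(1,1) (8,0) (11,10) (2,15)]:
  edge (1,1)–(8,0): clear
  edge (8,0)–(11,10): crosses AB
  edge (11,10)–(2,15): crosses AB
  edge (2,15)–(1,1): clear
  → BLOCKED
Obstacle 2 [(13,1) (24,0) (21,23) (14,20) (13,11)]:
  edge (13,1)–(24,0): clear
  edge (24,0)–(21,23): clear
  edge (21,23)–(14,20): clear
  edge (14,20)–(13,11): clear
  edge (13,11)–(13,1): clear
  midpoint (6,27/2) outside
  → clear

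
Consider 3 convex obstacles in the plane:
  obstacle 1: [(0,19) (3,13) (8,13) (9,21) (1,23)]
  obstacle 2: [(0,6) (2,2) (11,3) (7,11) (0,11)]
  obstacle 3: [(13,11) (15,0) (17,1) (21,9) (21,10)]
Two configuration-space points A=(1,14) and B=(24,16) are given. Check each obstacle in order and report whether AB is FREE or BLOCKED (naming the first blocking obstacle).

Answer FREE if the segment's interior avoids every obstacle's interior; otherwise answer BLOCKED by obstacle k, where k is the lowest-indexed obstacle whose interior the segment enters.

Obstacle 1 [(0,19) (3,13) (8,13) (9,21) (1,23)]:
  edge (0,19)–(3,13): crosses AB
  edge (3,13)–(8,13): clear
  edge (8,13)–(9,21): crosses AB
  edge (9,21)–(1,23): clear
  edge (1,23)–(0,19): clear
  → BLOCKED
Obstacle 2 [(0,6) (2,2) (11,3) (7,11) (0,11)]:
  edge (0,6)–(2,2): clear
  edge (2,2)–(11,3): clear
  edge (11,3)–(7,11): clear
  edge (7,11)–(0,11): clear
  edge (0,11)–(0,6): clear
  midpoint (25/2,15) outside
  → clear
Obstacle 3 [(13,11) (15,0) (17,1) (21,9) (21,10)]:
  edge (13,11)–(15,0): clear
  edge (15,0)–(17,1): clear
  edge (17,1)–(21,9): clear
  edge (21,9)–(21,10): clear
  edge (21,10)–(13,11): clear
  midpoint (25/2,15) outside
  → clear

BLOCKED by obstacle 1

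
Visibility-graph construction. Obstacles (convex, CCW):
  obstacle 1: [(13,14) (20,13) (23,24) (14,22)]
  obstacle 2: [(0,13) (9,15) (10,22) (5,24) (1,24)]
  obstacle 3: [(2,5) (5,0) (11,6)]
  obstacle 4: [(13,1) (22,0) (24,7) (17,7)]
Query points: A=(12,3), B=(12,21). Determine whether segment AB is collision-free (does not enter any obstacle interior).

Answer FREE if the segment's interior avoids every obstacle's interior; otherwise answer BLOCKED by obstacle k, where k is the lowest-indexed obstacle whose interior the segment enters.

FREE

Obstacle 1 [(13,14) (20,13) (23,24) (14,22)]:
  edge (13,14)–(20,13): clear
  edge (20,13)–(23,24): clear
  edge (23,24)–(14,22): clear
  edge (14,22)–(13,14): clear
  midpoint (12,12) outside
  → clear
Obstacle 2 [(0,13) (9,15) (10,22) (5,24) (1,24)]:
  edge (0,13)–(9,15): clear
  edge (9,15)–(10,22): clear
  edge (10,22)–(5,24): clear
  edge (5,24)–(1,24): clear
  edge (1,24)–(0,13): clear
  midpoint (12,12) outside
  → clear
Obstacle 3 [(2,5) (5,0) (11,6)]:
  edge (2,5)–(5,0): clear
  edge (5,0)–(11,6): clear
  edge (11,6)–(2,5): clear
  midpoint (12,12) outside
  → clear
Obstacle 4 [(13,1) (22,0) (24,7) (17,7)]:
  edge (13,1)–(22,0): clear
  edge (22,0)–(24,7): clear
  edge (24,7)–(17,7): clear
  edge (17,7)–(13,1): clear
  midpoint (12,12) outside
  → clear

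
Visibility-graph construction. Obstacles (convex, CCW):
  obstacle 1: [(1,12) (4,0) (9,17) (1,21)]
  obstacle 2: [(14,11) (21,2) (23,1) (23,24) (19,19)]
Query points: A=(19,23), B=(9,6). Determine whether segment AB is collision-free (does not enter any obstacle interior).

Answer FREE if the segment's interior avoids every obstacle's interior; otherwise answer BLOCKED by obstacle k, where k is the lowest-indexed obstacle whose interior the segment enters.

FREE

Obstacle 1 [(1,12) (4,0) (9,17) (1,21)]:
  edge (1,12)–(4,0): clear
  edge (4,0)–(9,17): clear
  edge (9,17)–(1,21): clear
  edge (1,21)–(1,12): clear
  midpoint (14,29/2) outside
  → clear
Obstacle 2 [(14,11) (21,2) (23,1) (23,24) (19,19)]:
  edge (14,11)–(21,2): clear
  edge (21,2)–(23,1): clear
  edge (23,1)–(23,24): clear
  edge (23,24)–(19,19): clear
  edge (19,19)–(14,11): clear
  midpoint (14,29/2) outside
  → clear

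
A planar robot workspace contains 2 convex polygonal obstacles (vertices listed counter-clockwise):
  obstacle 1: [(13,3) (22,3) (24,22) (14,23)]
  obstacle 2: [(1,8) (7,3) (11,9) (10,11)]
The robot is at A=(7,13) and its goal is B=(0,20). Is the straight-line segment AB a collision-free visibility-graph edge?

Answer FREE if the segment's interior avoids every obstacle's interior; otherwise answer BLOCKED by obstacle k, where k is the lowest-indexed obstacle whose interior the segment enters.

FREE

Obstacle 1 [(13,3) (22,3) (24,22) (14,23)]:
  edge (13,3)–(22,3): clear
  edge (22,3)–(24,22): clear
  edge (24,22)–(14,23): clear
  edge (14,23)–(13,3): clear
  midpoint (7/2,33/2) outside
  → clear
Obstacle 2 [(1,8) (7,3) (11,9) (10,11)]:
  edge (1,8)–(7,3): clear
  edge (7,3)–(11,9): clear
  edge (11,9)–(10,11): clear
  edge (10,11)–(1,8): clear
  midpoint (7/2,33/2) outside
  → clear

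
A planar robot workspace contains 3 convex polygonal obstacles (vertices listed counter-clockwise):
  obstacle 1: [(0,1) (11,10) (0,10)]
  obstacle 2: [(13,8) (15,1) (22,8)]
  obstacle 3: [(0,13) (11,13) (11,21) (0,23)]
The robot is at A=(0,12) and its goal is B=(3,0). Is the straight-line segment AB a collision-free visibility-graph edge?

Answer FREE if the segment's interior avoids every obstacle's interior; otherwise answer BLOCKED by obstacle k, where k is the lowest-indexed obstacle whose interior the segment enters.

BLOCKED by obstacle 1

Obstacle 1 [(0,1) (11,10) (0,10)]:
  edge (0,1)–(11,10): crosses AB
  edge (11,10)–(0,10): crosses AB
  edge (0,10)–(0,1): clear
  → BLOCKED
Obstacle 2 [(13,8) (15,1) (22,8)]:
  edge (13,8)–(15,1): clear
  edge (15,1)–(22,8): clear
  edge (22,8)–(13,8): clear
  midpoint (3/2,6) outside
  → clear
Obstacle 3 [(0,13) (11,13) (11,21) (0,23)]:
  edge (0,13)–(11,13): clear
  edge (11,13)–(11,21): clear
  edge (11,21)–(0,23): clear
  edge (0,23)–(0,13): clear
  midpoint (3/2,6) outside
  → clear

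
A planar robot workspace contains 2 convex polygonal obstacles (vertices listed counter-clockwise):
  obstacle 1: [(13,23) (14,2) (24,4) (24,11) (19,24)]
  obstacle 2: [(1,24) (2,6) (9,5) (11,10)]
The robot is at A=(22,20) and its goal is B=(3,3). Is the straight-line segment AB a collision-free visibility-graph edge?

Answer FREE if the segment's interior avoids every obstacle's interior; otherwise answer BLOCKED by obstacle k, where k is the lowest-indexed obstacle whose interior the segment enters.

Obstacle 1 [(13,23) (14,2) (24,4) (24,11) (19,24)]:
  edge (13,23)–(14,2): crosses AB
  edge (14,2)–(24,4): clear
  edge (24,4)–(24,11): clear
  edge (24,11)–(19,24): crosses AB
  edge (19,24)–(13,23): clear
  → BLOCKED
Obstacle 2 [(1,24) (2,6) (9,5) (11,10)]:
  edge (1,24)–(2,6): clear
  edge (2,6)–(9,5): crosses AB
  edge (9,5)–(11,10): clear
  edge (11,10)–(1,24): crosses AB
  → BLOCKED

BLOCKED by obstacle 1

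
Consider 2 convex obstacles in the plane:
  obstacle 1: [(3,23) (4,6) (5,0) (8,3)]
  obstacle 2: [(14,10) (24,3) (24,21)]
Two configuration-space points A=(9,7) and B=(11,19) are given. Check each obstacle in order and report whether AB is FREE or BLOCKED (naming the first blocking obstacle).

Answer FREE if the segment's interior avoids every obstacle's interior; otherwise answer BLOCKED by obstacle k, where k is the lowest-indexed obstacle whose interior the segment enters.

FREE

Obstacle 1 [(3,23) (4,6) (5,0) (8,3)]:
  edge (3,23)–(4,6): clear
  edge (4,6)–(5,0): clear
  edge (5,0)–(8,3): clear
  edge (8,3)–(3,23): clear
  midpoint (10,13) outside
  → clear
Obstacle 2 [(14,10) (24,3) (24,21)]:
  edge (14,10)–(24,3): clear
  edge (24,3)–(24,21): clear
  edge (24,21)–(14,10): clear
  midpoint (10,13) outside
  → clear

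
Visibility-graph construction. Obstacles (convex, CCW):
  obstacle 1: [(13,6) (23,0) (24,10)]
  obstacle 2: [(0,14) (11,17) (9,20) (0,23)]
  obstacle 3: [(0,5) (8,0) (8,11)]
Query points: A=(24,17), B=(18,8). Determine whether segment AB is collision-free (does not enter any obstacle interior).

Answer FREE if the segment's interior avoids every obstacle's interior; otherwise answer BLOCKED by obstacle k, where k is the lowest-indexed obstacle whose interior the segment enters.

FREE

Obstacle 1 [(13,6) (23,0) (24,10)]:
  edge (13,6)–(23,0): clear
  edge (23,0)–(24,10): clear
  edge (24,10)–(13,6): clear
  midpoint (21,25/2) outside
  → clear
Obstacle 2 [(0,14) (11,17) (9,20) (0,23)]:
  edge (0,14)–(11,17): clear
  edge (11,17)–(9,20): clear
  edge (9,20)–(0,23): clear
  edge (0,23)–(0,14): clear
  midpoint (21,25/2) outside
  → clear
Obstacle 3 [(0,5) (8,0) (8,11)]:
  edge (0,5)–(8,0): clear
  edge (8,0)–(8,11): clear
  edge (8,11)–(0,5): clear
  midpoint (21,25/2) outside
  → clear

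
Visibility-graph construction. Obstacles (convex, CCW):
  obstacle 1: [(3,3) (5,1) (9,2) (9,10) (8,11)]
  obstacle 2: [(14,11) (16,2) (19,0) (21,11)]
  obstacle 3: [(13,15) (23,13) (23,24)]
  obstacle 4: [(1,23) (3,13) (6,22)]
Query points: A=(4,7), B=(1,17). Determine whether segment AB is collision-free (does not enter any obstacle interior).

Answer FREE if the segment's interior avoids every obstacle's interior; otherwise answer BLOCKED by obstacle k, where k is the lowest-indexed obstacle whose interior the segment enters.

Obstacle 1 [(3,3) (5,1) (9,2) (9,10) (8,11)]:
  edge (3,3)–(5,1): clear
  edge (5,1)–(9,2): clear
  edge (9,2)–(9,10): clear
  edge (9,10)–(8,11): clear
  edge (8,11)–(3,3): clear
  midpoint (5/2,12) outside
  → clear
Obstacle 2 [(14,11) (16,2) (19,0) (21,11)]:
  edge (14,11)–(16,2): clear
  edge (16,2)–(19,0): clear
  edge (19,0)–(21,11): clear
  edge (21,11)–(14,11): clear
  midpoint (5/2,12) outside
  → clear
Obstacle 3 [(13,15) (23,13) (23,24)]:
  edge (13,15)–(23,13): clear
  edge (23,13)–(23,24): clear
  edge (23,24)–(13,15): clear
  midpoint (5/2,12) outside
  → clear
Obstacle 4 [(1,23) (3,13) (6,22)]:
  edge (1,23)–(3,13): clear
  edge (3,13)–(6,22): clear
  edge (6,22)–(1,23): clear
  midpoint (5/2,12) outside
  → clear

FREE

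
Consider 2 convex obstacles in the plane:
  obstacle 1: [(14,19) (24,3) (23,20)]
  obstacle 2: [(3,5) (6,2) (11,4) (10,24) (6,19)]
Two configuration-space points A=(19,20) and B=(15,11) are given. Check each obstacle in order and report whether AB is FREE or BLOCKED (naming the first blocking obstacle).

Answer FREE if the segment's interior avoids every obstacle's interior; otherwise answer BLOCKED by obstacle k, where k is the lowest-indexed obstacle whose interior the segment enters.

Obstacle 1 [(14,19) (24,3) (23,20)]:
  edge (14,19)–(24,3): crosses AB
  edge (24,3)–(23,20): clear
  edge (23,20)–(14,19): crosses AB
  → BLOCKED
Obstacle 2 [(3,5) (6,2) (11,4) (10,24) (6,19)]:
  edge (3,5)–(6,2): clear
  edge (6,2)–(11,4): clear
  edge (11,4)–(10,24): clear
  edge (10,24)–(6,19): clear
  edge (6,19)–(3,5): clear
  midpoint (17,31/2) outside
  → clear

BLOCKED by obstacle 1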